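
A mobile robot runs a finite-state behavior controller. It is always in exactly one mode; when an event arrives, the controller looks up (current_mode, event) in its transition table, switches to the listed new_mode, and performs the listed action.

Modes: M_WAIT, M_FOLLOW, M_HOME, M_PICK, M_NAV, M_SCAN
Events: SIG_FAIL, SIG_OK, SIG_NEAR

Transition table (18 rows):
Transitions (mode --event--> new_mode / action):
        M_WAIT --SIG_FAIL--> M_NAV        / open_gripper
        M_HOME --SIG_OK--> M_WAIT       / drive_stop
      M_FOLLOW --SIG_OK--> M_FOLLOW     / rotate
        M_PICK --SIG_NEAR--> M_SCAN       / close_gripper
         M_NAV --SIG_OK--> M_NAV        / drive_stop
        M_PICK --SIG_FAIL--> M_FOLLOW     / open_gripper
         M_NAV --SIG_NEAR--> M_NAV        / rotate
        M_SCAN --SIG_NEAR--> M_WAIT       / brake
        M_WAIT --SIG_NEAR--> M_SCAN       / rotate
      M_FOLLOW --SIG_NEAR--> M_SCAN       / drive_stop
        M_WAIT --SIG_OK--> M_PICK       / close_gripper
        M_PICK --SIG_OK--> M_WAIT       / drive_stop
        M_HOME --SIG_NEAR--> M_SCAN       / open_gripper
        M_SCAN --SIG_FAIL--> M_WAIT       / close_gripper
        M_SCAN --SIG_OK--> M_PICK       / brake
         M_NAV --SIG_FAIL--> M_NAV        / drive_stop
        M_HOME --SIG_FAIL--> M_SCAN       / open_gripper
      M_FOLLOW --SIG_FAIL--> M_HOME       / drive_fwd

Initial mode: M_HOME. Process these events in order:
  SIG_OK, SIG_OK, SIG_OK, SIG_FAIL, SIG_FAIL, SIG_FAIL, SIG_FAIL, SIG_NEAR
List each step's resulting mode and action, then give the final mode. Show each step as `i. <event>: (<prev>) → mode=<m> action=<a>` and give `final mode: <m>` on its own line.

1. SIG_OK: (M_HOME) → mode=M_WAIT action=drive_stop
2. SIG_OK: (M_WAIT) → mode=M_PICK action=close_gripper
3. SIG_OK: (M_PICK) → mode=M_WAIT action=drive_stop
4. SIG_FAIL: (M_WAIT) → mode=M_NAV action=open_gripper
5. SIG_FAIL: (M_NAV) → mode=M_NAV action=drive_stop
6. SIG_FAIL: (M_NAV) → mode=M_NAV action=drive_stop
7. SIG_FAIL: (M_NAV) → mode=M_NAV action=drive_stop
8. SIG_NEAR: (M_NAV) → mode=M_NAV action=rotate

final mode: M_NAV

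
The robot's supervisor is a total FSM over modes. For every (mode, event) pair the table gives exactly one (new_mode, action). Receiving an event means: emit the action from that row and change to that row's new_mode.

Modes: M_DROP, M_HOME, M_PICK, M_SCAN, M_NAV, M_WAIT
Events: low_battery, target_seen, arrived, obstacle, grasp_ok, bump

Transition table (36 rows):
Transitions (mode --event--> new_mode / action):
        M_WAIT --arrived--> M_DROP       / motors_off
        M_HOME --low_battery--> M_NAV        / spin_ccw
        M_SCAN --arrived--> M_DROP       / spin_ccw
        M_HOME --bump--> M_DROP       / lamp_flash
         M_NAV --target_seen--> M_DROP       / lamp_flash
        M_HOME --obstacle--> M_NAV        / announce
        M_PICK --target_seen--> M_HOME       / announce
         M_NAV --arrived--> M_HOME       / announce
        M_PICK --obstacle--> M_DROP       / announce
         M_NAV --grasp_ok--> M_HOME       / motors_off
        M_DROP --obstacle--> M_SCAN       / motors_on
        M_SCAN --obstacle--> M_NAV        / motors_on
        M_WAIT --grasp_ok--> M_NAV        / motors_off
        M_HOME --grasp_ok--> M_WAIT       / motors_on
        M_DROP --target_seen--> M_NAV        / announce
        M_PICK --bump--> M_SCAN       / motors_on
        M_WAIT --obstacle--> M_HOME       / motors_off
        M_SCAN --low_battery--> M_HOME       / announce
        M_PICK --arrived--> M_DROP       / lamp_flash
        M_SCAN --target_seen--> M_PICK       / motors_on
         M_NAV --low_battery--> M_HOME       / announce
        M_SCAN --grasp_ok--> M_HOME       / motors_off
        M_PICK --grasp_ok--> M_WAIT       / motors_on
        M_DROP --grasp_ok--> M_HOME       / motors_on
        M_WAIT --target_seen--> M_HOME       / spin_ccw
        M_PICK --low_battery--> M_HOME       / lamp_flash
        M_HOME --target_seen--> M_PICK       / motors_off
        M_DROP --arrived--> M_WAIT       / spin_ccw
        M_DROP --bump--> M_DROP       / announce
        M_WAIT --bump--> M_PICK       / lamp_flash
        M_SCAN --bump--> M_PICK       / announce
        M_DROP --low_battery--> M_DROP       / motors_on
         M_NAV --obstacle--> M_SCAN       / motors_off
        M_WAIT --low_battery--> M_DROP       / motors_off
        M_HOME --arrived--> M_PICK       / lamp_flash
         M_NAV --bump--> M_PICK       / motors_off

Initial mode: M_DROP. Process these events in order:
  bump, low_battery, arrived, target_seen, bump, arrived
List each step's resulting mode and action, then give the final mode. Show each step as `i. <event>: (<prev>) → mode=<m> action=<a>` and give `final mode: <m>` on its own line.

final mode: M_WAIT

1. bump: (M_DROP) → mode=M_DROP action=announce
2. low_battery: (M_DROP) → mode=M_DROP action=motors_on
3. arrived: (M_DROP) → mode=M_WAIT action=spin_ccw
4. target_seen: (M_WAIT) → mode=M_HOME action=spin_ccw
5. bump: (M_HOME) → mode=M_DROP action=lamp_flash
6. arrived: (M_DROP) → mode=M_WAIT action=spin_ccw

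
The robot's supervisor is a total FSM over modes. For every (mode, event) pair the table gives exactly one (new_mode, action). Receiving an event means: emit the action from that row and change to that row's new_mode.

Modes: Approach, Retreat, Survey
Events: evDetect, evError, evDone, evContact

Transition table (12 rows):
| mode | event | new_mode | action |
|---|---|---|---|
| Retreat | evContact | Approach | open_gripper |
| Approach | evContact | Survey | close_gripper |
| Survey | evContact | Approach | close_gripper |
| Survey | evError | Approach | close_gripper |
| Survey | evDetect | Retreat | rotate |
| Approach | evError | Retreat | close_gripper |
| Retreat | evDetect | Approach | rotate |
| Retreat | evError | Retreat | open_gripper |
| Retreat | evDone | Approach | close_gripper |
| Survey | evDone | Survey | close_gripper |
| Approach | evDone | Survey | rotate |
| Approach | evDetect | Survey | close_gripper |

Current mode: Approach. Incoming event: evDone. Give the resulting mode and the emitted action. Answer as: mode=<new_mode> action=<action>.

mode=Survey action=rotate

current mode = Approach; filter table to that mode:
  (Approach, evContact) → (Survey, close_gripper)
  (Approach, evError) → (Retreat, close_gripper)
  (Approach, evDone) → (Survey, rotate)  ← event matches
  (Approach, evDetect) → (Survey, close_gripper)
event = evDone selects (Survey, rotate)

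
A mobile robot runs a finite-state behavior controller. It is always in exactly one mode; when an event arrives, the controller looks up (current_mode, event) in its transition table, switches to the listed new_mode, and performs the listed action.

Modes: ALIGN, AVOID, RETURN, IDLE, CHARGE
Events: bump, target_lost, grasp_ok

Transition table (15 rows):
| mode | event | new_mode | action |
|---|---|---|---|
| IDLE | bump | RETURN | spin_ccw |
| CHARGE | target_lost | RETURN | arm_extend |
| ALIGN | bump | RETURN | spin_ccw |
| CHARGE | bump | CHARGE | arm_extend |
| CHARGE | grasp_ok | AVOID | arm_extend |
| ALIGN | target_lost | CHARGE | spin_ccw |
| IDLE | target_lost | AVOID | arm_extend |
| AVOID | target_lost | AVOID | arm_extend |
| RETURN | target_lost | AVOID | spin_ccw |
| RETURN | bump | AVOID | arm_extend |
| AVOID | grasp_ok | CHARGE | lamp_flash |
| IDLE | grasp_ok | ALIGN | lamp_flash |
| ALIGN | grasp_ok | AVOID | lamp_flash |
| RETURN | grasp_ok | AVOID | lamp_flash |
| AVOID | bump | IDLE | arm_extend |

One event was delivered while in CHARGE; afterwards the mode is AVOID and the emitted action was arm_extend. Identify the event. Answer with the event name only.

grasp_ok

try bump: (CHARGE, bump) → (CHARGE, arm_extend)
try target_lost: (CHARGE, target_lost) → (RETURN, arm_extend)
try grasp_ok: (CHARGE, grasp_ok) → (AVOID, arm_extend)  ← matches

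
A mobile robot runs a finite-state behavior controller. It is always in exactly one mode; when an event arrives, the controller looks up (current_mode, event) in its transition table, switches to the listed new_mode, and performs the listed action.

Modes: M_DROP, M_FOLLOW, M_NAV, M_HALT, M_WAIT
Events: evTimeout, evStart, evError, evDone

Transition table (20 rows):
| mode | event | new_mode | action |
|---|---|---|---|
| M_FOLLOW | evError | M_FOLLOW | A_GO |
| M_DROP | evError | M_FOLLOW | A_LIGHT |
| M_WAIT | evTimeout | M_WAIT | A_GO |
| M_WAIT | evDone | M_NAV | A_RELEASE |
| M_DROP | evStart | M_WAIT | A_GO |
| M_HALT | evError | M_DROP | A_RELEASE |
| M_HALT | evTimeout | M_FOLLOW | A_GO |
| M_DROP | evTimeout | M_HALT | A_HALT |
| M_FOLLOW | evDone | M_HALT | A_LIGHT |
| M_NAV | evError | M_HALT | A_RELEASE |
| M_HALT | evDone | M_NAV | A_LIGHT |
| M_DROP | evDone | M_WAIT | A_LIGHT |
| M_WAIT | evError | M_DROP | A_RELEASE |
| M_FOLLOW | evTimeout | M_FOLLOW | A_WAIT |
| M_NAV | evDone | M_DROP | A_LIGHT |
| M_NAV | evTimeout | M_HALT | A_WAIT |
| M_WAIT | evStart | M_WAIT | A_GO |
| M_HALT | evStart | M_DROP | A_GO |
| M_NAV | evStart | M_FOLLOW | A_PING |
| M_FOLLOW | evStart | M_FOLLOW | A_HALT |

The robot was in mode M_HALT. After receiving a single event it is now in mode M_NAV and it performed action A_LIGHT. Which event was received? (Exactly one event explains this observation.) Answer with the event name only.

try evTimeout: (M_HALT, evTimeout) → (M_FOLLOW, A_GO)
try evStart: (M_HALT, evStart) → (M_DROP, A_GO)
try evError: (M_HALT, evError) → (M_DROP, A_RELEASE)
try evDone: (M_HALT, evDone) → (M_NAV, A_LIGHT)  ← matches

evDone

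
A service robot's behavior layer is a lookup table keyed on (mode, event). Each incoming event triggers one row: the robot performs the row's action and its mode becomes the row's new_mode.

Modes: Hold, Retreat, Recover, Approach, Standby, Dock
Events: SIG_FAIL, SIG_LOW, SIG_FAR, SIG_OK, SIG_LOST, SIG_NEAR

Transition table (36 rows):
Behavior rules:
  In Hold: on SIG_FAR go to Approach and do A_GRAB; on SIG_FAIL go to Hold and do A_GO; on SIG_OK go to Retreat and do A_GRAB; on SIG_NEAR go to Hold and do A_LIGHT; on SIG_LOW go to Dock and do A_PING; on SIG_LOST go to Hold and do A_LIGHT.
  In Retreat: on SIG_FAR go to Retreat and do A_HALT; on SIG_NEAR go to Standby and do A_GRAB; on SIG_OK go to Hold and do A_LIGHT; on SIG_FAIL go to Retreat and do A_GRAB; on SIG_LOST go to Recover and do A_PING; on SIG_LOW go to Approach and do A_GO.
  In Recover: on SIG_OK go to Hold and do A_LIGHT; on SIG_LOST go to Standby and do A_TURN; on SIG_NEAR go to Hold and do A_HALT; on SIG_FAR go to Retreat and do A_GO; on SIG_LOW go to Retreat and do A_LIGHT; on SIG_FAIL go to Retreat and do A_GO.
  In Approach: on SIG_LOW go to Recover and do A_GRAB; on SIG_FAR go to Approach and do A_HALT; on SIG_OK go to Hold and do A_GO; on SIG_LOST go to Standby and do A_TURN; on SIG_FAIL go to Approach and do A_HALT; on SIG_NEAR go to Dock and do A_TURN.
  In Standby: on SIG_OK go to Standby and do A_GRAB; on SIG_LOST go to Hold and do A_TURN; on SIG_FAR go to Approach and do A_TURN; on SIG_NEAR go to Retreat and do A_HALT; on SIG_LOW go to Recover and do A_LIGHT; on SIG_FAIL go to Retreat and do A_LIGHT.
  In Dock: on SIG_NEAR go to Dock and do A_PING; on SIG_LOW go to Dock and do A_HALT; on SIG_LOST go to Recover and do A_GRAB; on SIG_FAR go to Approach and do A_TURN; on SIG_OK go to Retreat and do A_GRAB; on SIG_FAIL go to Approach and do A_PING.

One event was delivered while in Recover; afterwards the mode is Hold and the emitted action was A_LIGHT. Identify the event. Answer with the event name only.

SIG_OK

try SIG_FAIL: (Recover, SIG_FAIL) → (Retreat, A_GO)
try SIG_LOW: (Recover, SIG_LOW) → (Retreat, A_LIGHT)
try SIG_FAR: (Recover, SIG_FAR) → (Retreat, A_GO)
try SIG_OK: (Recover, SIG_OK) → (Hold, A_LIGHT)  ← matches
try SIG_LOST: (Recover, SIG_LOST) → (Standby, A_TURN)
try SIG_NEAR: (Recover, SIG_NEAR) → (Hold, A_HALT)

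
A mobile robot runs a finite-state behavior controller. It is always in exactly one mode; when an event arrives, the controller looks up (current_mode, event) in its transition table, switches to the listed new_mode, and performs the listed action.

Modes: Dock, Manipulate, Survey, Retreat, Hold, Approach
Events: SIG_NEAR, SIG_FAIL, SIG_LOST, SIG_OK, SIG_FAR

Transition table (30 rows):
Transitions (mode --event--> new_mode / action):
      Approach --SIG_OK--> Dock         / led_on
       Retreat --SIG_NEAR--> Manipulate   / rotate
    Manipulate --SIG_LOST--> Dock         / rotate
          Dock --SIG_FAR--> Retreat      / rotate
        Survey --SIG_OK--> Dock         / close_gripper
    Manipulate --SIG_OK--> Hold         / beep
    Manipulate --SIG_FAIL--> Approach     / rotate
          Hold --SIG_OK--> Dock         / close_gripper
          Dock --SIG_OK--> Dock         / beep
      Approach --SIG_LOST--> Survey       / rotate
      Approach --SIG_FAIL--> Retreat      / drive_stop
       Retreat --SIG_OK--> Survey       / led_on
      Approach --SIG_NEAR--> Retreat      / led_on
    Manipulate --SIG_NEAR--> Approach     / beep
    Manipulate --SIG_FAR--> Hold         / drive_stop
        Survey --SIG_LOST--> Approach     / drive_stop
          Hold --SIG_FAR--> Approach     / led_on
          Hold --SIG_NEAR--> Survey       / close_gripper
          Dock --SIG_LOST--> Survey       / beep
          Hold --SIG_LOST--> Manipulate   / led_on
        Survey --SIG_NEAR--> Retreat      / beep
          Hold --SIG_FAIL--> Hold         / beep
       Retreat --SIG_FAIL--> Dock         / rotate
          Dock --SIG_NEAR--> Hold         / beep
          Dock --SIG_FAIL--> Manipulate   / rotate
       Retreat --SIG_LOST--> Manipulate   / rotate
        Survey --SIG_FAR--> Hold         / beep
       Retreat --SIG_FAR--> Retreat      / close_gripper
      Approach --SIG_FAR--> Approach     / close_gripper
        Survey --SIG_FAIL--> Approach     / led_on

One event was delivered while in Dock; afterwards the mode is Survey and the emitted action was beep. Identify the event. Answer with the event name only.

try SIG_NEAR: (Dock, SIG_NEAR) → (Hold, beep)
try SIG_FAIL: (Dock, SIG_FAIL) → (Manipulate, rotate)
try SIG_LOST: (Dock, SIG_LOST) → (Survey, beep)  ← matches
try SIG_OK: (Dock, SIG_OK) → (Dock, beep)
try SIG_FAR: (Dock, SIG_FAR) → (Retreat, rotate)

SIG_LOST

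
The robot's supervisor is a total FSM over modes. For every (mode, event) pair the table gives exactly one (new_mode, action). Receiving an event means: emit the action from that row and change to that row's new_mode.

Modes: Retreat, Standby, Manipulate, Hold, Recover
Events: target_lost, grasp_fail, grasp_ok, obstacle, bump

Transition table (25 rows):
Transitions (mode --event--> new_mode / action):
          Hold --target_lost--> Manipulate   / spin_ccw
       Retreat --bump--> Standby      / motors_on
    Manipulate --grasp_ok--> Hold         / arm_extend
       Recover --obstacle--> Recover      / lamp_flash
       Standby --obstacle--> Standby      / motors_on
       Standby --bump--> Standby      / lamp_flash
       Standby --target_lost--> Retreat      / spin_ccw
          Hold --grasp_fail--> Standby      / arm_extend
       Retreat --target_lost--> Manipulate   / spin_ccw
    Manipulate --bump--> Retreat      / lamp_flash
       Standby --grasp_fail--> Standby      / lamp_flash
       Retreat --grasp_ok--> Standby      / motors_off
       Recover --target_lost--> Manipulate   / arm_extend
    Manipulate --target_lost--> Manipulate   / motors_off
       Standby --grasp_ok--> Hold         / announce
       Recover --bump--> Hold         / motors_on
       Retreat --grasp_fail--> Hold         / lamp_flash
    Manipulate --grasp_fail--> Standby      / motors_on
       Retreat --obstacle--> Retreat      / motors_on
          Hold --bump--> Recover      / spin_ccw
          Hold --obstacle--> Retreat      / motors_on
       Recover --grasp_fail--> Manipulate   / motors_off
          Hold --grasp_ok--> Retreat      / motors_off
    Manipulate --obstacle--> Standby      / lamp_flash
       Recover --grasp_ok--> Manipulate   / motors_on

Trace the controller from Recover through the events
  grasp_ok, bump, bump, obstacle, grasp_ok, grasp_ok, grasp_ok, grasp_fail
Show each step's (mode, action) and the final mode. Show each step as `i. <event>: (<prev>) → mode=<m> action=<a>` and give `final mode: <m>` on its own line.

1. grasp_ok: (Recover) → mode=Manipulate action=motors_on
2. bump: (Manipulate) → mode=Retreat action=lamp_flash
3. bump: (Retreat) → mode=Standby action=motors_on
4. obstacle: (Standby) → mode=Standby action=motors_on
5. grasp_ok: (Standby) → mode=Hold action=announce
6. grasp_ok: (Hold) → mode=Retreat action=motors_off
7. grasp_ok: (Retreat) → mode=Standby action=motors_off
8. grasp_fail: (Standby) → mode=Standby action=lamp_flash

final mode: Standby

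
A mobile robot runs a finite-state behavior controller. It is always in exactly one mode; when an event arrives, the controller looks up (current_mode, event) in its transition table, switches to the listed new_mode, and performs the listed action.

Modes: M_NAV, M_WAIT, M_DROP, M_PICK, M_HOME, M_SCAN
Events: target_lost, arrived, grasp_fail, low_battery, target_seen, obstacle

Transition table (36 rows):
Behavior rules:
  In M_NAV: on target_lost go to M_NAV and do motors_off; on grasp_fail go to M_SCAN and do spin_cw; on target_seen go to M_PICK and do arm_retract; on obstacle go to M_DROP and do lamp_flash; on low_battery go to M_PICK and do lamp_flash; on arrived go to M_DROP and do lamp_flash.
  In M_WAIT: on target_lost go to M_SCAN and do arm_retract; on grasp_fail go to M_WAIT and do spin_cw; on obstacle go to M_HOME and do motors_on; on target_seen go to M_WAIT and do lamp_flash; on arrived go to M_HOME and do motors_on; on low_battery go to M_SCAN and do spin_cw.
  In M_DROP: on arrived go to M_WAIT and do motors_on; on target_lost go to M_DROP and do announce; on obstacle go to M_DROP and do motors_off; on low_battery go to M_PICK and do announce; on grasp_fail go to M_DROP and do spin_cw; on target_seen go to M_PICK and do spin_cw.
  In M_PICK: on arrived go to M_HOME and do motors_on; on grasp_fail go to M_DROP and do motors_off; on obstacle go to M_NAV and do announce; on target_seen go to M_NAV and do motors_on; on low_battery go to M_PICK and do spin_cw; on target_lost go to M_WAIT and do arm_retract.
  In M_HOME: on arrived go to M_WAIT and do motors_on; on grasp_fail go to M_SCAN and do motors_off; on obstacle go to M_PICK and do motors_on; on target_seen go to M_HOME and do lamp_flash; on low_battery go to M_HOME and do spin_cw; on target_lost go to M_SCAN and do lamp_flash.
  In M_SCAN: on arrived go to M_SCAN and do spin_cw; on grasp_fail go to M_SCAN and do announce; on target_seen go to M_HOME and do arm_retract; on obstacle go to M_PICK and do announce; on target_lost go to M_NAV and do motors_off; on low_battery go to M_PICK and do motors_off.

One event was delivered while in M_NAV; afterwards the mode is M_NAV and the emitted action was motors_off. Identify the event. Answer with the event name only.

target_lost

try target_lost: (M_NAV, target_lost) → (M_NAV, motors_off)  ← matches
try arrived: (M_NAV, arrived) → (M_DROP, lamp_flash)
try grasp_fail: (M_NAV, grasp_fail) → (M_SCAN, spin_cw)
try low_battery: (M_NAV, low_battery) → (M_PICK, lamp_flash)
try target_seen: (M_NAV, target_seen) → (M_PICK, arm_retract)
try obstacle: (M_NAV, obstacle) → (M_DROP, lamp_flash)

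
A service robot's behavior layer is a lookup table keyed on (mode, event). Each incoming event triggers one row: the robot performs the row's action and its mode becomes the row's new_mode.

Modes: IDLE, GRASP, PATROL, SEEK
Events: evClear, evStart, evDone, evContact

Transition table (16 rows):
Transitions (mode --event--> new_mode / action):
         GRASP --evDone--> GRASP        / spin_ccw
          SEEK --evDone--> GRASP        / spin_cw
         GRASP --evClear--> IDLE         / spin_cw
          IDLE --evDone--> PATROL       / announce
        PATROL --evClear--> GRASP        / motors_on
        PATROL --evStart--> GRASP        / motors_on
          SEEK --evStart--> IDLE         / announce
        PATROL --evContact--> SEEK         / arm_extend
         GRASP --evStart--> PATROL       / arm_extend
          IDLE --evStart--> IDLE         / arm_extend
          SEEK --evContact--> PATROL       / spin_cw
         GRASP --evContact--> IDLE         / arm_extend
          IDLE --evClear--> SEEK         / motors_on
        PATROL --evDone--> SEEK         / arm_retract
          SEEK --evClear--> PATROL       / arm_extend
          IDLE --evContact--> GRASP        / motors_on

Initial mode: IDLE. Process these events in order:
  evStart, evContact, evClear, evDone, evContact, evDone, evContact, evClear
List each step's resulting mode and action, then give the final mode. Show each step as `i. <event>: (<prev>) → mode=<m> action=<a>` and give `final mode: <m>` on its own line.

final mode: SEEK

1. evStart: (IDLE) → mode=IDLE action=arm_extend
2. evContact: (IDLE) → mode=GRASP action=motors_on
3. evClear: (GRASP) → mode=IDLE action=spin_cw
4. evDone: (IDLE) → mode=PATROL action=announce
5. evContact: (PATROL) → mode=SEEK action=arm_extend
6. evDone: (SEEK) → mode=GRASP action=spin_cw
7. evContact: (GRASP) → mode=IDLE action=arm_extend
8. evClear: (IDLE) → mode=SEEK action=motors_on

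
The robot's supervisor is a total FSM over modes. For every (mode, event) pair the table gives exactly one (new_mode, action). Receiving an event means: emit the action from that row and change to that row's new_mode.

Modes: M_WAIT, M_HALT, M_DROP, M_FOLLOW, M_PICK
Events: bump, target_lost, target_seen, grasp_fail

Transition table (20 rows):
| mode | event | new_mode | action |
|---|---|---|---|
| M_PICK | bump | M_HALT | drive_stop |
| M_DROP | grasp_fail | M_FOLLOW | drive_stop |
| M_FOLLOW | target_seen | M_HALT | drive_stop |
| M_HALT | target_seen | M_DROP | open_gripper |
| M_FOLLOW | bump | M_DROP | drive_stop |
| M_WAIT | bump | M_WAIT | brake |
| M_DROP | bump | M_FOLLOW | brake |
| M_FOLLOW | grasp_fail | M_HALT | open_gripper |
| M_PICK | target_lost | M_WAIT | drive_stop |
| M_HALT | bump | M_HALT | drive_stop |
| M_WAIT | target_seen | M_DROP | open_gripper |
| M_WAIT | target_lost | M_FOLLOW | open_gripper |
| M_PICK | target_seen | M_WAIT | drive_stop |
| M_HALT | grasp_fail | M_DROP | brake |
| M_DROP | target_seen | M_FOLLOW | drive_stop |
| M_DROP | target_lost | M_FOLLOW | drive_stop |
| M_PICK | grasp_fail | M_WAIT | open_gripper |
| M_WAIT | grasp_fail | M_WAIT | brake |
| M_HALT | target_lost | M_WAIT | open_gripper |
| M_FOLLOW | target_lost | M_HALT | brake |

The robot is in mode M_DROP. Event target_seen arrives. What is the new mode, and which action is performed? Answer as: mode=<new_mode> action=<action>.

current mode = M_DROP; filter table to that mode:
  (M_DROP, grasp_fail) → (M_FOLLOW, drive_stop)
  (M_DROP, bump) → (M_FOLLOW, brake)
  (M_DROP, target_seen) → (M_FOLLOW, drive_stop)  ← event matches
  (M_DROP, target_lost) → (M_FOLLOW, drive_stop)
event = target_seen selects (M_FOLLOW, drive_stop)

mode=M_FOLLOW action=drive_stop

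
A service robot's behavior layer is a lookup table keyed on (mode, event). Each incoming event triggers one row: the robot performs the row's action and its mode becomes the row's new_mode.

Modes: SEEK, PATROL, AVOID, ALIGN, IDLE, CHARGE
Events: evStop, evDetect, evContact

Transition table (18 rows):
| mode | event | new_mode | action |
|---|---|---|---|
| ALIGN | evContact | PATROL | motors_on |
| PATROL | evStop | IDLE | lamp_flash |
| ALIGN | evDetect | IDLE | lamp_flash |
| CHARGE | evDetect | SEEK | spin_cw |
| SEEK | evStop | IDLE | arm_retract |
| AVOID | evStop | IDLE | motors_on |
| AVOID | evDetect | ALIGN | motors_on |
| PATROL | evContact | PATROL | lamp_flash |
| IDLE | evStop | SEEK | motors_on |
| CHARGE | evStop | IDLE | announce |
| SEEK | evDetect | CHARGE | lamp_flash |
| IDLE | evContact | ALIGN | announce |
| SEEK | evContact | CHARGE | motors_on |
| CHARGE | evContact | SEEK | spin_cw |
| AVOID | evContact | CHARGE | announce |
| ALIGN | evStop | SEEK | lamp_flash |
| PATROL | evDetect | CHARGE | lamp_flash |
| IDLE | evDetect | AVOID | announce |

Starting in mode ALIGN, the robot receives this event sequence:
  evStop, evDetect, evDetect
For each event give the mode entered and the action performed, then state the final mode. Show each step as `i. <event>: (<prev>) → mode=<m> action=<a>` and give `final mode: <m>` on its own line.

final mode: SEEK

1. evStop: (ALIGN) → mode=SEEK action=lamp_flash
2. evDetect: (SEEK) → mode=CHARGE action=lamp_flash
3. evDetect: (CHARGE) → mode=SEEK action=spin_cw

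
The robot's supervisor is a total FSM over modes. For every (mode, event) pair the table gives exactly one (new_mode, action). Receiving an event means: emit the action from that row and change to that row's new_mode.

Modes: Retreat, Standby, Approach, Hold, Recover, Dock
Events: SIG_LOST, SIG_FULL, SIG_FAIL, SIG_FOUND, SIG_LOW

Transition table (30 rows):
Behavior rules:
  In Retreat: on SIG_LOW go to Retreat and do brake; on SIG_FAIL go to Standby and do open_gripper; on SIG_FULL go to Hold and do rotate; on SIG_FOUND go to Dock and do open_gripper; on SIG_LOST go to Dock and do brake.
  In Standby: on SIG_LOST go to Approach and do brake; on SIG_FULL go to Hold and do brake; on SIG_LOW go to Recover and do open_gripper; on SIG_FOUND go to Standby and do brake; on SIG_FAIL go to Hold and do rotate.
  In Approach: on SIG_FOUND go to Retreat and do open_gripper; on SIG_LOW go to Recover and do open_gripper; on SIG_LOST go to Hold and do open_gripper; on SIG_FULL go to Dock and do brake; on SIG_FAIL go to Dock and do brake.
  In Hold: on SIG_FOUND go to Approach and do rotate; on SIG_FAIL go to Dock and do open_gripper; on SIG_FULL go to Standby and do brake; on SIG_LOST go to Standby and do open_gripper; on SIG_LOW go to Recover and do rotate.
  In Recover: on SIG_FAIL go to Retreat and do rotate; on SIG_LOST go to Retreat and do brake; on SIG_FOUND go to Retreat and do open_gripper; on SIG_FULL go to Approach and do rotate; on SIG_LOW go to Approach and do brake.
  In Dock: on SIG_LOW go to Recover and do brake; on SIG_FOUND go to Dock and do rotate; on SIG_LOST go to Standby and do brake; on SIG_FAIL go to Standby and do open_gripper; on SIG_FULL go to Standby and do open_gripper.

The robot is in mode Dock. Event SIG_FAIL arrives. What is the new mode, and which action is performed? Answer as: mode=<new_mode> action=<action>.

mode=Standby action=open_gripper

current mode = Dock; filter table to that mode:
  (Dock, SIG_LOW) → (Recover, brake)
  (Dock, SIG_FOUND) → (Dock, rotate)
  (Dock, SIG_LOST) → (Standby, brake)
  (Dock, SIG_FAIL) → (Standby, open_gripper)  ← event matches
  (Dock, SIG_FULL) → (Standby, open_gripper)
event = SIG_FAIL selects (Standby, open_gripper)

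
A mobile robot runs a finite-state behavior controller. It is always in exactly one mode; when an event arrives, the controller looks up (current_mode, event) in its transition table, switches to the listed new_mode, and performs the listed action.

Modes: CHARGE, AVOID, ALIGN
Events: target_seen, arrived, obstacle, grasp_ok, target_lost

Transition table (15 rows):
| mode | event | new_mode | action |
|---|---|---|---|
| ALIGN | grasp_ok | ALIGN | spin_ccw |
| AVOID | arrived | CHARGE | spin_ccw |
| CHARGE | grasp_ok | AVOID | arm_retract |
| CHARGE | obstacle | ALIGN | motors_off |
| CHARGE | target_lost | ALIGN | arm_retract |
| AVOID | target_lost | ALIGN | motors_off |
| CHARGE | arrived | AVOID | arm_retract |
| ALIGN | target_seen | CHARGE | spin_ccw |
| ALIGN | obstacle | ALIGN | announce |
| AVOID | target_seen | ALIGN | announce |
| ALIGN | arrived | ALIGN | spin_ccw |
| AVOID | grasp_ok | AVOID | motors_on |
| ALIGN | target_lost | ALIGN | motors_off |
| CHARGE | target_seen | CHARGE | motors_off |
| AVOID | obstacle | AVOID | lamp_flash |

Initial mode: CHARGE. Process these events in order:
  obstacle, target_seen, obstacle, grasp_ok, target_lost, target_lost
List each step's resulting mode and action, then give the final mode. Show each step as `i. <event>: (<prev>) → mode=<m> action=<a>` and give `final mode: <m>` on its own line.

1. obstacle: (CHARGE) → mode=ALIGN action=motors_off
2. target_seen: (ALIGN) → mode=CHARGE action=spin_ccw
3. obstacle: (CHARGE) → mode=ALIGN action=motors_off
4. grasp_ok: (ALIGN) → mode=ALIGN action=spin_ccw
5. target_lost: (ALIGN) → mode=ALIGN action=motors_off
6. target_lost: (ALIGN) → mode=ALIGN action=motors_off

final mode: ALIGN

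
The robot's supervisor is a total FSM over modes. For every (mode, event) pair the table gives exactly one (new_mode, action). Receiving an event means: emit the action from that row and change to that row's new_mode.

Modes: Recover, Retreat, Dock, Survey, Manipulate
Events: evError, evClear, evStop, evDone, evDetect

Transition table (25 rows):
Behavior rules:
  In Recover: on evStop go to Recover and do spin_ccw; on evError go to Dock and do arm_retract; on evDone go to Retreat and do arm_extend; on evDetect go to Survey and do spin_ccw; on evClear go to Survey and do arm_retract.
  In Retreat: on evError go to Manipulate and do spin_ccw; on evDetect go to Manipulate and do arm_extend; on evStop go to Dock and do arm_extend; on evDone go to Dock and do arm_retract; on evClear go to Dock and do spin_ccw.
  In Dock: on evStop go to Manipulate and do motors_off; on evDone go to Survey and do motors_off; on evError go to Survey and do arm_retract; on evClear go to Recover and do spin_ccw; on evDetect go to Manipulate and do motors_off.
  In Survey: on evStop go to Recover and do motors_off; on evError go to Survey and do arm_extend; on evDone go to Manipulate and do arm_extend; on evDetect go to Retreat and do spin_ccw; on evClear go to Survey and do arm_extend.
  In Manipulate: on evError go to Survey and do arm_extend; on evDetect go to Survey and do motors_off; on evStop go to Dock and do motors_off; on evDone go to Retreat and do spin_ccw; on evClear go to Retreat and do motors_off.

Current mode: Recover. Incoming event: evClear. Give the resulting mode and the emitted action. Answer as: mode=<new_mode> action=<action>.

current mode = Recover; filter table to that mode:
  (Recover, evStop) → (Recover, spin_ccw)
  (Recover, evError) → (Dock, arm_retract)
  (Recover, evDone) → (Retreat, arm_extend)
  (Recover, evDetect) → (Survey, spin_ccw)
  (Recover, evClear) → (Survey, arm_retract)  ← event matches
event = evClear selects (Survey, arm_retract)

mode=Survey action=arm_retract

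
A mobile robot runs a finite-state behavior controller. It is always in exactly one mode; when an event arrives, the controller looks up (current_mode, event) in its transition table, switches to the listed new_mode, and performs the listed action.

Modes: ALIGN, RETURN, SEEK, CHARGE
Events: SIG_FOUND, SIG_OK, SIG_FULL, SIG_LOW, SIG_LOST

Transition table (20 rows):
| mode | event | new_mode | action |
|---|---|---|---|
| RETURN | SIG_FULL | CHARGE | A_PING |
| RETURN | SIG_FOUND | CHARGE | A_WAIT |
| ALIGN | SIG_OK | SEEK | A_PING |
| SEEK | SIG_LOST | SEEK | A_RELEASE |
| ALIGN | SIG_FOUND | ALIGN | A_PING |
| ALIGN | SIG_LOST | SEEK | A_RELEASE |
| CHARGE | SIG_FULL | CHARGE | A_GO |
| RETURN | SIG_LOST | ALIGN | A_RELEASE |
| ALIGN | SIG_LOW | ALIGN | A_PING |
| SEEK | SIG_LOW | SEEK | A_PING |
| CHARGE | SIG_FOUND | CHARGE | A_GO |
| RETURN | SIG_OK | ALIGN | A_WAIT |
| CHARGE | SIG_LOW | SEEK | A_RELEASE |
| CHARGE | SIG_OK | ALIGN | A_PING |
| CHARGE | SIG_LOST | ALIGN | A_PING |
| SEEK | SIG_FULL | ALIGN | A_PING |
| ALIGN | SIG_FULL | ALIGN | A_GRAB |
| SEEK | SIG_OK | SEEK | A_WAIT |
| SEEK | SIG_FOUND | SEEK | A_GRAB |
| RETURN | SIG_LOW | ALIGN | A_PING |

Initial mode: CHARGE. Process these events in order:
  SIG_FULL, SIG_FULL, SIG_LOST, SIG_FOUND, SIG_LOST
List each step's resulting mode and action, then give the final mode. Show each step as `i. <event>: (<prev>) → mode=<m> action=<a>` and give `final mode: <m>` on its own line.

final mode: SEEK

1. SIG_FULL: (CHARGE) → mode=CHARGE action=A_GO
2. SIG_FULL: (CHARGE) → mode=CHARGE action=A_GO
3. SIG_LOST: (CHARGE) → mode=ALIGN action=A_PING
4. SIG_FOUND: (ALIGN) → mode=ALIGN action=A_PING
5. SIG_LOST: (ALIGN) → mode=SEEK action=A_RELEASE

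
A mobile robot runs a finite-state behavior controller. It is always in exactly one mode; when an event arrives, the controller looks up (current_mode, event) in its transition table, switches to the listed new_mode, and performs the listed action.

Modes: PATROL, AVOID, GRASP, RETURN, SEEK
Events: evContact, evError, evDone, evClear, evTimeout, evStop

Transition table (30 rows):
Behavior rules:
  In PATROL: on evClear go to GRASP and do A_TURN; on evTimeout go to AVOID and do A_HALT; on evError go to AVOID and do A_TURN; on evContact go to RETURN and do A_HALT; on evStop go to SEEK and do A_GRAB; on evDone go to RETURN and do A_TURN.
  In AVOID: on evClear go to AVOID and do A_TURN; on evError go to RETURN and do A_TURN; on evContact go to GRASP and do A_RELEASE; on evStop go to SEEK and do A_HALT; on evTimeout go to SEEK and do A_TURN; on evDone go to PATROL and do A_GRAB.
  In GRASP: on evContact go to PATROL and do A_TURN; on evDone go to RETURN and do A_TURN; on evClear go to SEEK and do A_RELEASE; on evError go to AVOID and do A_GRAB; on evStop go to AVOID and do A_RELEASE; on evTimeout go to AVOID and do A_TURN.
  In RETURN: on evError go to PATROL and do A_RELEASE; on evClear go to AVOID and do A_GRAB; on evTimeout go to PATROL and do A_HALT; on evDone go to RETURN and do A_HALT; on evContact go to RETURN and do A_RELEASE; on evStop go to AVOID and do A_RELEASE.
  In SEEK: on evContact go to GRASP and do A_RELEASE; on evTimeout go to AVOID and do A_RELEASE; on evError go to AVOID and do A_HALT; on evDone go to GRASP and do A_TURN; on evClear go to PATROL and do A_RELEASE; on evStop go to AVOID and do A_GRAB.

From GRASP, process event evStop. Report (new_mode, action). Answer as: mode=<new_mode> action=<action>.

mode=AVOID action=A_RELEASE

current mode = GRASP; filter table to that mode:
  (GRASP, evContact) → (PATROL, A_TURN)
  (GRASP, evDone) → (RETURN, A_TURN)
  (GRASP, evClear) → (SEEK, A_RELEASE)
  (GRASP, evError) → (AVOID, A_GRAB)
  (GRASP, evStop) → (AVOID, A_RELEASE)  ← event matches
  (GRASP, evTimeout) → (AVOID, A_TURN)
event = evStop selects (AVOID, A_RELEASE)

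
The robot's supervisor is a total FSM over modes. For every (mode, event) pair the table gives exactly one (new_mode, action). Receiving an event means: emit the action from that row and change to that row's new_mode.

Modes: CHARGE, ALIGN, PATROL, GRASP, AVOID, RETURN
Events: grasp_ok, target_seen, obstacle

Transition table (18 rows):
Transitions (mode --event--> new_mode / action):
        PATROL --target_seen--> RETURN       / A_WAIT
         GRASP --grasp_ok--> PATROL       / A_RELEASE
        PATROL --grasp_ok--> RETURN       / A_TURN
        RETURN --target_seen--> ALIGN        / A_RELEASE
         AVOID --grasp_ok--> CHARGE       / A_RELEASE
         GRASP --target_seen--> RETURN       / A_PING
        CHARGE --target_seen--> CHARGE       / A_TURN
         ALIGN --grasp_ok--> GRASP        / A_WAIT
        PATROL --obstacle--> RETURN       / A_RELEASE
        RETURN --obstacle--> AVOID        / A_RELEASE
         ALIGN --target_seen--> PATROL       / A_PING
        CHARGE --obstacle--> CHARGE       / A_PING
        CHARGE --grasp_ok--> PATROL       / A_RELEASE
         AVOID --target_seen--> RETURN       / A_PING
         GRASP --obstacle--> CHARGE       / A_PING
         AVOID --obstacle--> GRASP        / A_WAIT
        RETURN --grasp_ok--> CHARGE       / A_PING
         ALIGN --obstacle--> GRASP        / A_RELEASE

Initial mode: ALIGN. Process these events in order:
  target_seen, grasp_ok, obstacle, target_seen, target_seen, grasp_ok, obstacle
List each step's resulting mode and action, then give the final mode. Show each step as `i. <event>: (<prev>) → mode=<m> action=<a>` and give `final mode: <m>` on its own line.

final mode: CHARGE

1. target_seen: (ALIGN) → mode=PATROL action=A_PING
2. grasp_ok: (PATROL) → mode=RETURN action=A_TURN
3. obstacle: (RETURN) → mode=AVOID action=A_RELEASE
4. target_seen: (AVOID) → mode=RETURN action=A_PING
5. target_seen: (RETURN) → mode=ALIGN action=A_RELEASE
6. grasp_ok: (ALIGN) → mode=GRASP action=A_WAIT
7. obstacle: (GRASP) → mode=CHARGE action=A_PING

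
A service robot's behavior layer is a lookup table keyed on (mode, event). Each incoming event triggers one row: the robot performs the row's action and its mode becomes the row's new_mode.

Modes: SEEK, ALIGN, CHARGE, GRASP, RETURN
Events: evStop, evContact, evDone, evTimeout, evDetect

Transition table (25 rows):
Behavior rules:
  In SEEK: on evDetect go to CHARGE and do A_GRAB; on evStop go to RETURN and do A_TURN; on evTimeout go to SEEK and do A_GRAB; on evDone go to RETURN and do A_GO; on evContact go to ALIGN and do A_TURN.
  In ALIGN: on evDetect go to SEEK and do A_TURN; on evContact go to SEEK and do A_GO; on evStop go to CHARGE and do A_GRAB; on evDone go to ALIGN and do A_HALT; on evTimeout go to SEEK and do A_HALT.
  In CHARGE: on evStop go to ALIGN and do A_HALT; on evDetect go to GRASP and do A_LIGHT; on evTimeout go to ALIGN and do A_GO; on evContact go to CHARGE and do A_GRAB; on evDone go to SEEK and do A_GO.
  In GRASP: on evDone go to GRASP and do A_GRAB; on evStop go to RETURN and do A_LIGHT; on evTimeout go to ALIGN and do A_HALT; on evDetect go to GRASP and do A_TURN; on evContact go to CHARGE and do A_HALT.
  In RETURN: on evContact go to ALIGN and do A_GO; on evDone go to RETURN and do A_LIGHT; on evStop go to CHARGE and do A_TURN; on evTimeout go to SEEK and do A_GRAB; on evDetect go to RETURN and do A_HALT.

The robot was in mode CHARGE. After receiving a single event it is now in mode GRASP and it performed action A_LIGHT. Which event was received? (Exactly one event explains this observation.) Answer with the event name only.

evDetect

try evStop: (CHARGE, evStop) → (ALIGN, A_HALT)
try evContact: (CHARGE, evContact) → (CHARGE, A_GRAB)
try evDone: (CHARGE, evDone) → (SEEK, A_GO)
try evTimeout: (CHARGE, evTimeout) → (ALIGN, A_GO)
try evDetect: (CHARGE, evDetect) → (GRASP, A_LIGHT)  ← matches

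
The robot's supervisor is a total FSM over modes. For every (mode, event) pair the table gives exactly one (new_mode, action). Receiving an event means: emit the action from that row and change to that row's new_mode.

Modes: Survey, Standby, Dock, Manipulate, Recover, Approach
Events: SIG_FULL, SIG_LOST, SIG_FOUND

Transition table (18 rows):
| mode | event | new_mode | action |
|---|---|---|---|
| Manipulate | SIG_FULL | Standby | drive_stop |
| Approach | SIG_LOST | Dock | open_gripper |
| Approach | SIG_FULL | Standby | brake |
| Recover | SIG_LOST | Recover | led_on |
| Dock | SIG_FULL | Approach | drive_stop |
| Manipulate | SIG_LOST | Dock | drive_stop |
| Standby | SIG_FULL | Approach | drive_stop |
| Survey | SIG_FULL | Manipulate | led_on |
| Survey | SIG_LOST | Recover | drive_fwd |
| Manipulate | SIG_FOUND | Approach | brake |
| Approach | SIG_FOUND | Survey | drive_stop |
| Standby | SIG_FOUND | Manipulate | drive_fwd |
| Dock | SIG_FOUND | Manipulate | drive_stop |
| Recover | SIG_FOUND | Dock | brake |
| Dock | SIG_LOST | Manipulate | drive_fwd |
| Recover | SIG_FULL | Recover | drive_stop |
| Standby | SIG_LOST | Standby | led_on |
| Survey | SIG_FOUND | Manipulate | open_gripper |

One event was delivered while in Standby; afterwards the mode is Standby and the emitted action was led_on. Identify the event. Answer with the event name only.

SIG_LOST

try SIG_FULL: (Standby, SIG_FULL) → (Approach, drive_stop)
try SIG_LOST: (Standby, SIG_LOST) → (Standby, led_on)  ← matches
try SIG_FOUND: (Standby, SIG_FOUND) → (Manipulate, drive_fwd)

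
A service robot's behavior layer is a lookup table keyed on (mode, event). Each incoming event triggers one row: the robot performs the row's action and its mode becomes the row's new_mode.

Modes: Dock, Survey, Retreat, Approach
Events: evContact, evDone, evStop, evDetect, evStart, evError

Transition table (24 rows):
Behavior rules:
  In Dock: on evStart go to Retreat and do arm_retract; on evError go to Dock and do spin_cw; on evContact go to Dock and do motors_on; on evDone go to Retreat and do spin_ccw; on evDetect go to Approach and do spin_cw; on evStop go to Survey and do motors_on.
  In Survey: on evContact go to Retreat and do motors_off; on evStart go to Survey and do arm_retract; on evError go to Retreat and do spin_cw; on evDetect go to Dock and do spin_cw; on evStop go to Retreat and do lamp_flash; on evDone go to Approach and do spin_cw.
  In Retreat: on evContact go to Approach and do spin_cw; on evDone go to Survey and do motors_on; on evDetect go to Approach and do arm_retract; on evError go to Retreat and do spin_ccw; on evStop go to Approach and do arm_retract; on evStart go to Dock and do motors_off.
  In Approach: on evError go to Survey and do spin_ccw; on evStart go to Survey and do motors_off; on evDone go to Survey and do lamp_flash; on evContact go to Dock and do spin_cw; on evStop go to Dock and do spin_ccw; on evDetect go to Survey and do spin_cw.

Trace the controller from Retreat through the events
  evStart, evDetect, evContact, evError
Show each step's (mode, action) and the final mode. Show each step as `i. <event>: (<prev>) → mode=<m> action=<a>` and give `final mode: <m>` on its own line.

1. evStart: (Retreat) → mode=Dock action=motors_off
2. evDetect: (Dock) → mode=Approach action=spin_cw
3. evContact: (Approach) → mode=Dock action=spin_cw
4. evError: (Dock) → mode=Dock action=spin_cw

final mode: Dock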